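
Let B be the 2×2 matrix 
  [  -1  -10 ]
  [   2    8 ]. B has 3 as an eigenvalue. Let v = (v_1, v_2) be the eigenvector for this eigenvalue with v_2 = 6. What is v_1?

B − 3I = [[-4, -10], [2, 5]].
Solving (B − 3I)v = 0 gives the eigenspace spanned by (-15, 6).
With v_2 = 6, v = (-15, 6), so v_1 = -15.

-15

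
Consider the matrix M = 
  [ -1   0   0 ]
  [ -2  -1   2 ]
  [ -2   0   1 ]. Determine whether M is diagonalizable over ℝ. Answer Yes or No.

Characteristic polynomial: p(r) = r^3 + r^2 - r - 1 = (r - 1)(r + 1)^2.
r = -1 has algebraic multiplicity 2; rank(M + 1I) = 1, so geometric multiplicity = 2.
Every eigenvalue has geometric = algebraic multiplicity, so M is diagonalizable.

Yes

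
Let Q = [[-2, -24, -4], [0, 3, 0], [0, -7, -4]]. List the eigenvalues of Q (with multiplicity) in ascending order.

Characteristic polynomial: p(s) = s^3 + 3s^2 - 10s - 24 = (s - 3)(s + 2)(s + 4).
Roots (with multiplicity): -4, -2, 3.

-4, -2, 3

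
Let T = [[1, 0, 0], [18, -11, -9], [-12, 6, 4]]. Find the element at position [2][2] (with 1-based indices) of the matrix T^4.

Characteristic polynomial: s^3 + 6s^2 + 3s - 10 = (s - 1)(s + 2)(s + 5), so the eigenvalues are -5, -2, 1.
s=-2: eigenvector (0, -1, 1).
s=-5: eigenvector (0, 3, -2).
s=1: eigenvector (1, 3, -2).
P = [[0, 0, 1], [-1, 3, 3], [1, -2, -2]], D = diag(-2, -5, 1), P⁻¹ = [[0, 2, 3], [-1, 1, 1], [1, 0, 0]].
T⁴ = P·diag(16, 625, 1)·P⁻¹ = [[1, 0, 0], [-1872, 1843, 1827], [1248, -1218, -1202]].
The requested entry is 1843.

1843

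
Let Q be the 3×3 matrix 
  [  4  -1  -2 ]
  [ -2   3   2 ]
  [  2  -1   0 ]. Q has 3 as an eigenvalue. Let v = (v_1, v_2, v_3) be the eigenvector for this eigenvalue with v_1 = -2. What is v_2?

Q − 3I = [[1, -1, -2], [-2, 0, 2], [2, -1, -3]].
Solving (Q − 3I)v = 0 gives the eigenspace spanned by (-2, 2, -2).
With v_1 = -2, v = (-2, 2, -2), so v_2 = 2.

2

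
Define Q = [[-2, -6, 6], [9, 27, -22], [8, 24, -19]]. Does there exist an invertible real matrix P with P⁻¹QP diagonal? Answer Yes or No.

Characteristic polynomial: p(μ) = μ^3 - 6μ^2 + 5μ = μ(μ - 5)(μ - 1).
All 3 eigenvalues are distinct, so Q is diagonalizable.

Yes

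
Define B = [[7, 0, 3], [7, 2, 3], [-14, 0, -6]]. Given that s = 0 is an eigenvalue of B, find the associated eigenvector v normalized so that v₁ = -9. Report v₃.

B = [[7, 0, 3], [7, 2, 3], [-14, 0, -6]].
Solving (B)v = 0 gives the eigenspace spanned by (-9, 0, 21).
With v₁ = -9, v = (-9, 0, 21), so v₃ = 21.

21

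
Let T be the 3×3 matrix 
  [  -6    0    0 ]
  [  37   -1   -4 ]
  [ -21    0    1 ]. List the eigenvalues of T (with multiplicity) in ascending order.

Characteristic polynomial: p(λ) = λ^3 + 6λ^2 - λ - 6 = (λ - 1)(λ + 1)(λ + 6).
Roots (with multiplicity): -6, -1, 1.

-6, -1, 1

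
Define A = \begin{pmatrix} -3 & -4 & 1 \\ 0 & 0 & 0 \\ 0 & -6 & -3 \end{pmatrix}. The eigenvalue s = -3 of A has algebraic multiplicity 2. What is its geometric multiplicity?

1

A + 3I = [[0, -4, 1], [0, 3, 0], [0, -6, 0]].
This matrix has rank 2, so its null space has dimension 3 − 2 = 1.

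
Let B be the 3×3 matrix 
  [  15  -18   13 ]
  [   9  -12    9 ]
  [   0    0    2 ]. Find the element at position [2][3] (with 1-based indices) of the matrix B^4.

1215

Characteristic polynomial: r^3 - 5r^2 - 12r + 36 = (r - 6)(r - 2)(r + 3), so the eigenvalues are -3, 2, 6.
r=6: eigenvector (2, 1, 0).
r=-3: eigenvector (1, 1, 0).
r=2: eigenvector (-1, 0, 1).
P = [[2, 1, -1], [1, 1, 0], [0, 0, 1]], D = diag(6, -3, 2), P⁻¹ = [[1, -1, 1], [-1, 2, -1], [0, 0, 1]].
B⁴ = P·diag(1296, 81, 16)·P⁻¹ = [[2511, -2430, 2495], [1215, -1134, 1215], [0, 0, 16]].
The requested entry is 1215.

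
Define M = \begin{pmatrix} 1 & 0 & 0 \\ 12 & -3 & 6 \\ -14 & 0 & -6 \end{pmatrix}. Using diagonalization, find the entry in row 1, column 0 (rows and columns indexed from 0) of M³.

Characteristic polynomial: r^3 + 8r^2 + 9r - 18 = (r - 1)(r + 3)(r + 6), so the eigenvalues are -6, -3, 1.
r=1: eigenvector (1, 0, -2).
r=-3: eigenvector (0, 1, 0).
r=-6: eigenvector (0, -2, 1).
P = [[1, 0, 0], [0, 1, -2], [-2, 0, 1]], D = diag(1, -3, -6), P⁻¹ = [[1, 0, 0], [4, 1, 2], [2, 0, 1]].
M³ = P·diag(1, -27, -216)·P⁻¹ = [[1, 0, 0], [756, -27, 378], [-434, 0, -216]].
The requested entry is 756.

756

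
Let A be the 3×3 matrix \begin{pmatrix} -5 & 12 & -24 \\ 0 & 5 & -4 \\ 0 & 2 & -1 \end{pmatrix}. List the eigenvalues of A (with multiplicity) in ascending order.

-5, 1, 3

Characteristic polynomial: p(r) = r^3 + r^2 - 17r + 15 = (r - 3)(r - 1)(r + 5).
Roots (with multiplicity): -5, 1, 3.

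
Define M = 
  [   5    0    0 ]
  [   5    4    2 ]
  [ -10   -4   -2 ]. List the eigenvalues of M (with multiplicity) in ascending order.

Characteristic polynomial: p(s) = s^3 - 7s^2 + 10s = s(s - 5)(s - 2).
Roots (with multiplicity): 0, 2, 5.

0, 2, 5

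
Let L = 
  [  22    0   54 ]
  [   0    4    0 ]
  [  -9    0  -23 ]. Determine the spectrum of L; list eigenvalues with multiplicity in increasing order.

Characteristic polynomial: p(μ) = μ^3 - 3μ^2 - 24μ + 80 = (μ - 4)^2(μ + 5).
Roots (with multiplicity): -5, 4, 4.

-5, 4, 4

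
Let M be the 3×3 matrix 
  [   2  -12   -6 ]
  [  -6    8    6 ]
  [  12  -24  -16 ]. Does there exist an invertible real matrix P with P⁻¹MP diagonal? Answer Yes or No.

Characteristic polynomial: p(λ) = λ^3 + 6λ^2 - 32 = (λ - 2)(λ + 4)^2.
λ = -4 has algebraic multiplicity 2; rank(M + 4I) = 1, so geometric multiplicity = 2.
Every eigenvalue has geometric = algebraic multiplicity, so M is diagonalizable.

Yes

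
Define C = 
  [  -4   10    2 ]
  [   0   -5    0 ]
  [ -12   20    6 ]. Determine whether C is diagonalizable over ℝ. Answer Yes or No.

Characteristic polynomial: p(λ) = λ^3 + 3λ^2 - 10λ = λ(λ - 2)(λ + 5).
All 3 eigenvalues are distinct, so C is diagonalizable.

Yes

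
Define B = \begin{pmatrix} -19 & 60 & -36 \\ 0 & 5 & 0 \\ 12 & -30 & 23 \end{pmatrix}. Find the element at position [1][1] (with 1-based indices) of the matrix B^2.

Characteristic polynomial: r^3 - 9r^2 + 15r + 25 = (r - 5)^2(r + 1), so the eigenvalues are -1, 5, 5.
r=5: eigenvector (-3, 0, 2).
r=-1: eigenvector (-2, 0, 1).
r=5: eigenvector (4, 1, -1).
P = [[-3, -2, 4], [0, 0, 1], [2, 1, -1]], D = diag(5, -1, 5), P⁻¹ = [[1, -2, 2], [-2, 5, -3], [0, 1, 0]].
B² = P·diag(25, 1, 25)·P⁻¹ = [[-71, 240, -144], [0, 25, 0], [48, -120, 97]].
The requested entry is -71.

-71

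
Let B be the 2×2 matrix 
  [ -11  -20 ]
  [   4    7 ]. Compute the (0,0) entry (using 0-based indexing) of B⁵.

-1211

Characteristic polynomial: λ^2 + 4λ + 3 = (λ + 1)(λ + 3), so the eigenvalues are -3, -1.
λ=-1: eigenvector (-2, 1).
λ=-3: eigenvector (5, -2).
P = [[-2, 5], [1, -2]], D = diag(-1, -3), P⁻¹ = [[2, 5], [1, 2]].
B⁵ = P·diag(-1, -243)·P⁻¹ = [[-1211, -2420], [484, 967]].
The requested entry is -1211.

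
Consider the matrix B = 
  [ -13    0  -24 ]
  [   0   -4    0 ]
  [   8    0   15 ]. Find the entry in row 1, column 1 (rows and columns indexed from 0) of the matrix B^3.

Characteristic polynomial: s^3 + 2s^2 - 11s - 12 = (s - 3)(s + 1)(s + 4), so the eigenvalues are -4, -1, 3.
s=-4: eigenvector (0, 1, 0).
s=3: eigenvector (-3, 0, 2).
s=-1: eigenvector (-2, 0, 1).
P = [[0, -3, -2], [1, 0, 0], [0, 2, 1]], D = diag(-4, 3, -1), P⁻¹ = [[0, 1, 0], [1, 0, 2], [-2, 0, -3]].
B³ = P·diag(-64, 27, -1)·P⁻¹ = [[-85, 0, -168], [0, -64, 0], [56, 0, 111]].
The requested entry is -64.

-64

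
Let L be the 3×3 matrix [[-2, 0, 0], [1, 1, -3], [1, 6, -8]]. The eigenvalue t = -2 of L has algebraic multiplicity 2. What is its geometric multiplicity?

L + 2I = [[0, 0, 0], [1, 3, -3], [1, 6, -6]].
This matrix has rank 2, so its null space has dimension 3 − 2 = 1.

1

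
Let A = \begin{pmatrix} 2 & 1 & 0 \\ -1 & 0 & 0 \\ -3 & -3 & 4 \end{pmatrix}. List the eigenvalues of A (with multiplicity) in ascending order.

1, 1, 4

Characteristic polynomial: p(s) = s^3 - 6s^2 + 9s - 4 = (s - 4)(s - 1)^2.
Roots (with multiplicity): 1, 1, 4.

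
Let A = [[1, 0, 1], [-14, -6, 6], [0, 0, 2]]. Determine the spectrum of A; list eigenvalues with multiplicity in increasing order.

-6, 1, 2

Characteristic polynomial: p(r) = r^3 + 3r^2 - 16r + 12 = (r - 2)(r - 1)(r + 6).
Roots (with multiplicity): -6, 1, 2.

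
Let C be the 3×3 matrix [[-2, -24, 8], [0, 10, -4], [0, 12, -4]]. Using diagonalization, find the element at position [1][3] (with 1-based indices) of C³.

224

Characteristic polynomial: r^3 - 4r^2 - 4r + 16 = (r - 4)(r - 2)(r + 2), so the eigenvalues are -2, 2, 4.
r=-2: eigenvector (1, 0, 0).
r=2: eigenvector (-2, 1, 2).
r=4: eigenvector (4, -2, -3).
P = [[1, -2, 4], [0, 1, -2], [0, 2, -3]], D = diag(-2, 2, 4), P⁻¹ = [[1, 2, 0], [0, -3, 2], [0, -2, 1]].
C³ = P·diag(-8, 8, 64)·P⁻¹ = [[-8, -480, 224], [0, 232, -112], [0, 336, -160]].
The requested entry is 224.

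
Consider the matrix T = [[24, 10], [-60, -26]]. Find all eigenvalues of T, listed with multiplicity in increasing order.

-6, 4

Characteristic polynomial: p(s) = s^2 + 2s - 24 = (s - 4)(s + 6).
Roots (with multiplicity): -6, 4.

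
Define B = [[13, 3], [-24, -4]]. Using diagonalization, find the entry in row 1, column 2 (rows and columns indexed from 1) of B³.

183

Characteristic polynomial: r^2 - 9r + 20 = (r - 5)(r - 4), so the eigenvalues are 4, 5.
r=5: eigenvector (3, -8).
r=4: eigenvector (-1, 3).
P = [[3, -1], [-8, 3]], D = diag(5, 4), P⁻¹ = [[3, 1], [8, 3]].
B³ = P·diag(125, 64)·P⁻¹ = [[613, 183], [-1464, -424]].
The requested entry is 183.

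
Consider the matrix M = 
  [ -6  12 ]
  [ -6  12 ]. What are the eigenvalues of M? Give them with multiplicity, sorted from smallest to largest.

0, 6

Characteristic polynomial: p(r) = r^2 - 6r = r(r - 6).
Roots (with multiplicity): 0, 6.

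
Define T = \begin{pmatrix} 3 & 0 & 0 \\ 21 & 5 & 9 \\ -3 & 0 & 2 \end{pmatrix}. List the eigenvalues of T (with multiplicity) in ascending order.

Characteristic polynomial: p(λ) = λ^3 - 10λ^2 + 31λ - 30 = (λ - 5)(λ - 3)(λ - 2).
Roots (with multiplicity): 2, 3, 5.

2, 3, 5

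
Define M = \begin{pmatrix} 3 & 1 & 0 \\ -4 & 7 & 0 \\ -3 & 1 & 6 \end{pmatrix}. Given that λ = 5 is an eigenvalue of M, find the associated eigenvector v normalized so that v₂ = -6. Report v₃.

-3

M − 5I = [[-2, 1, 0], [-4, 2, 0], [-3, 1, 1]].
Solving (M − 5I)v = 0 gives the eigenspace spanned by (-3, -6, -3).
With v₂ = -6, v = (-3, -6, -3), so v₃ = -3.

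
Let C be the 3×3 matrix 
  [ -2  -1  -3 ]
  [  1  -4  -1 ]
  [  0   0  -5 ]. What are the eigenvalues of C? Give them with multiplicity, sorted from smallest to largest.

Characteristic polynomial: p(r) = r^3 + 11r^2 + 39r + 45 = (r + 3)^2(r + 5).
Roots (with multiplicity): -5, -3, -3.

-5, -3, -3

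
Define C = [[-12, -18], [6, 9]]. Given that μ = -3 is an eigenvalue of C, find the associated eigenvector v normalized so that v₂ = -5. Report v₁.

C + 3I = [[-9, -18], [6, 12]].
Solving (C + 3I)v = 0 gives the eigenspace spanned by (10, -5).
With v₂ = -5, v = (10, -5), so v₁ = 10.

10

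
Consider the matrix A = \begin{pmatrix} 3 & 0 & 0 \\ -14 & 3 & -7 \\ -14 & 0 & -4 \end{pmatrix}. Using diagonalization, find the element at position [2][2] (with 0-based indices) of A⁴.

256

Characteristic polynomial: λ^3 - 2λ^2 - 15λ + 36 = (λ - 3)^2(λ + 4), so the eigenvalues are -4, 3, 3.
λ=-4: eigenvector (0, 1, 1).
λ=3: eigenvector (0, 1, 0).
λ=3: eigenvector (1, -2, -2).
P = [[0, 0, 1], [1, 1, -2], [1, 0, -2]], D = diag(-4, 3, 3), P⁻¹ = [[2, 0, 1], [0, 1, -1], [1, 0, 0]].
A⁴ = P·diag(256, 81, 81)·P⁻¹ = [[81, 0, 0], [350, 81, 175], [350, 0, 256]].
The requested entry is 256.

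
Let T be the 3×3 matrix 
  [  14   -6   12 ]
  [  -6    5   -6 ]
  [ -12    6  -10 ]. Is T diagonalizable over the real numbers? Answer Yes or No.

Yes

Characteristic polynomial: p(r) = r^3 - 9r^2 + 24r - 20 = (r - 5)(r - 2)^2.
r = 2 has algebraic multiplicity 2; rank(T − 2I) = 1, so geometric multiplicity = 2.
Every eigenvalue has geometric = algebraic multiplicity, so T is diagonalizable.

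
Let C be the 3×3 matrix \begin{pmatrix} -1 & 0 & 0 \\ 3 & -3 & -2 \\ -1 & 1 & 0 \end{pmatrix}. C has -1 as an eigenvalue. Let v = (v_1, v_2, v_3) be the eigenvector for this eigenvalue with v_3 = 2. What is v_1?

0

C + 1I = [[0, 0, 0], [3, -2, -2], [-1, 1, 1]].
Solving (C + 1I)v = 0 gives the eigenspace spanned by (0, -2, 2).
With v_3 = 2, v = (0, -2, 2), so v_1 = 0.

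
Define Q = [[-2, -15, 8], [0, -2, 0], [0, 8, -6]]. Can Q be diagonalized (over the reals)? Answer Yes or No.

No

Characteristic polynomial: p(λ) = λ^3 + 10λ^2 + 28λ + 24 = (λ + 2)^2(λ + 6).
λ = -2 has algebraic multiplicity 2; rank(Q + 2I) = 2, so geometric multiplicity = 1.
Geometric multiplicity < algebraic multiplicity, so Q is not diagonalizable.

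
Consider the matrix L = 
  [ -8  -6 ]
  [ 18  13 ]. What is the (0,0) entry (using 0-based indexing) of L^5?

Characteristic polynomial: μ^2 - 5μ + 4 = (μ - 4)(μ - 1), so the eigenvalues are 1, 4.
μ=4: eigenvector (-1, 2).
μ=1: eigenvector (-2, 3).
P = [[-1, -2], [2, 3]], D = diag(4, 1), P⁻¹ = [[3, 2], [-2, -1]].
L⁵ = P·diag(1024, 1)·P⁻¹ = [[-3068, -2046], [6138, 4093]].
The requested entry is -3068.

-3068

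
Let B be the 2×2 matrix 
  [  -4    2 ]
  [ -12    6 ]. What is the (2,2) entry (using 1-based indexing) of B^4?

Characteristic polynomial: μ^2 - 2μ = μ(μ - 2), so the eigenvalues are 0, 2.
μ=2: eigenvector (1, 3).
μ=0: eigenvector (1, 2).
P = [[1, 1], [3, 2]], D = diag(2, 0), P⁻¹ = [[-2, 1], [3, -1]].
B⁴ = P·diag(16, 0)·P⁻¹ = [[-32, 16], [-96, 48]].
The requested entry is 48.

48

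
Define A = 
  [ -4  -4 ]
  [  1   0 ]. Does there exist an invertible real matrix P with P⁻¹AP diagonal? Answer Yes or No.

Characteristic polynomial: p(μ) = μ^2 + 4μ + 4 = (μ + 2)^2.
μ = -2 has algebraic multiplicity 2; rank(A + 2I) = 1, so geometric multiplicity = 1.
Geometric multiplicity < algebraic multiplicity, so A is not diagonalizable.

No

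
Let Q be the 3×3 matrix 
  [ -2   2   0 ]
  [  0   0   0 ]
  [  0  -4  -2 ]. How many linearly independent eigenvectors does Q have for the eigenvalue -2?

Q + 2I = [[0, 2, 0], [0, 2, 0], [0, -4, 0]].
This matrix has rank 1, so its null space has dimension 3 − 1 = 2.

2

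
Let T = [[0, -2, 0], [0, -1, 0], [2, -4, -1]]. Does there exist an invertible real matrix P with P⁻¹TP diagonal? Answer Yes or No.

Characteristic polynomial: p(λ) = λ^3 + 2λ^2 + λ = λ(λ + 1)^2.
λ = -1 has algebraic multiplicity 2; rank(T + 1I) = 1, so geometric multiplicity = 2.
Every eigenvalue has geometric = algebraic multiplicity, so T is diagonalizable.

Yes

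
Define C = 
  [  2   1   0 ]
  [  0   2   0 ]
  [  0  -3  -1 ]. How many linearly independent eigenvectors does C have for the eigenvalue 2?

1

C − 2I = [[0, 1, 0], [0, 0, 0], [0, -3, -3]].
This matrix has rank 2, so its null space has dimension 3 − 2 = 1.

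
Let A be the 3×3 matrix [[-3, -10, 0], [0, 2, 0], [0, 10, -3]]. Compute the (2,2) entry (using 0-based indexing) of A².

9

Characteristic polynomial: μ^3 + 4μ^2 - 3μ - 18 = (μ - 2)(μ + 3)^2, so the eigenvalues are -3, -3, 2.
μ=-3: eigenvector (1, 0, -1).
μ=2: eigenvector (-2, 1, 2).
μ=-3: eigenvector (-2, 0, 3).
P = [[1, -2, -2], [0, 1, 0], [-1, 2, 3]], D = diag(-3, 2, -3), P⁻¹ = [[3, 2, 2], [0, 1, 0], [1, 0, 1]].
A² = P·diag(9, 4, 9)·P⁻¹ = [[9, 10, 0], [0, 4, 0], [0, -10, 9]].
The requested entry is 9.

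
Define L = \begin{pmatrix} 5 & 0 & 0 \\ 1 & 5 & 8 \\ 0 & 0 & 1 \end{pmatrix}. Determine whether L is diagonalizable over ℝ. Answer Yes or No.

Characteristic polynomial: p(λ) = λ^3 - 11λ^2 + 35λ - 25 = (λ - 5)^2(λ - 1).
λ = 5 has algebraic multiplicity 2; rank(L − 5I) = 2, so geometric multiplicity = 1.
Geometric multiplicity < algebraic multiplicity, so L is not diagonalizable.

No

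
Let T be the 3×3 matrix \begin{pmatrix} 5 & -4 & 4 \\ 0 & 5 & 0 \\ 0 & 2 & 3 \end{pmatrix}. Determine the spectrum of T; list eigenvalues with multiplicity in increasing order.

3, 5, 5

Characteristic polynomial: p(r) = r^3 - 13r^2 + 55r - 75 = (r - 5)^2(r - 3).
Roots (with multiplicity): 3, 5, 5.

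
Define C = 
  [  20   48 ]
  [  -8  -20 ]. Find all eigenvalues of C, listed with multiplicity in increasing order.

Characteristic polynomial: p(s) = s^2 - 16 = (s - 4)(s + 4).
Roots (with multiplicity): -4, 4.

-4, 4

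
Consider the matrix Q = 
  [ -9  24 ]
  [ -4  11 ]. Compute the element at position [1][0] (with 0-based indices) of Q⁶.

-728

Characteristic polynomial: λ^2 - 2λ - 3 = (λ - 3)(λ + 1), so the eigenvalues are -1, 3.
λ=-1: eigenvector (3, 1).
λ=3: eigenvector (2, 1).
P = [[3, 2], [1, 1]], D = diag(-1, 3), P⁻¹ = [[1, -2], [-1, 3]].
Q⁶ = P·diag(1, 729)·P⁻¹ = [[-1455, 4368], [-728, 2185]].
The requested entry is -728.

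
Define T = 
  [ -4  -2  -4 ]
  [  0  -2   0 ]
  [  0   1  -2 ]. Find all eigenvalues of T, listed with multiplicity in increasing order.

Characteristic polynomial: p(λ) = λ^3 + 8λ^2 + 20λ + 16 = (λ + 2)^2(λ + 4).
Roots (with multiplicity): -4, -2, -2.

-4, -2, -2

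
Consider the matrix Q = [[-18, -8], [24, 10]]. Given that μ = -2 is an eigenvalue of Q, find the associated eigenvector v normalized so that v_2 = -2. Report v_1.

Q + 2I = [[-16, -8], [24, 12]].
Solving (Q + 2I)v = 0 gives the eigenspace spanned by (1, -2).
With v_2 = -2, v = (1, -2), so v_1 = 1.

1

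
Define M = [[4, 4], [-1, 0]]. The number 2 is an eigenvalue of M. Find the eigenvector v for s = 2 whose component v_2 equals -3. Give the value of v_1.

M − 2I = [[2, 4], [-1, -2]].
Solving (M − 2I)v = 0 gives the eigenspace spanned by (6, -3).
With v_2 = -3, v = (6, -3), so v_1 = 6.

6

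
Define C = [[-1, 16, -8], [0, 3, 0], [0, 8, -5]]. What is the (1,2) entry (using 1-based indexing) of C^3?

304

Characteristic polynomial: t^3 + 3t^2 - 13t - 15 = (t - 3)(t + 1)(t + 5), so the eigenvalues are -5, -1, 3.
t=-1: eigenvector (1, 0, 0).
t=3: eigenvector (2, 1, 1).
t=-5: eigenvector (2, 0, 1).
P = [[1, 2, 2], [0, 1, 0], [0, 1, 1]], D = diag(-1, 3, -5), P⁻¹ = [[1, 0, -2], [0, 1, 0], [0, -1, 1]].
C³ = P·diag(-1, 27, -125)·P⁻¹ = [[-1, 304, -248], [0, 27, 0], [0, 152, -125]].
The requested entry is 304.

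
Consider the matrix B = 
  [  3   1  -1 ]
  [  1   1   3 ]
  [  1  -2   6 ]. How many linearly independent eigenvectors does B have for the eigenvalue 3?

1

B − 3I = [[0, 1, -1], [1, -2, 3], [1, -2, 3]].
This matrix has rank 2, so its null space has dimension 3 − 2 = 1.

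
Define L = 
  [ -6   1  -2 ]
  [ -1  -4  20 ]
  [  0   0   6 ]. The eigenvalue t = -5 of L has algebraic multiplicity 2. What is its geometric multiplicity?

1

L + 5I = [[-1, 1, -2], [-1, 1, 20], [0, 0, 11]].
This matrix has rank 2, so its null space has dimension 3 − 2 = 1.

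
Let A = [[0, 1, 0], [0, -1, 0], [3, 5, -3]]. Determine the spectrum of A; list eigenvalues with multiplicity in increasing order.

-3, -1, 0

Characteristic polynomial: p(λ) = λ^3 + 4λ^2 + 3λ = λ(λ + 1)(λ + 3).
Roots (with multiplicity): -3, -1, 0.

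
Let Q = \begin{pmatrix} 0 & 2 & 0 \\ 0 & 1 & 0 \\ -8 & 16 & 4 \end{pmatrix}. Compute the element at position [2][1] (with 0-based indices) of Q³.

256

Characteristic polynomial: s^3 - 5s^2 + 4s = s(s - 4)(s - 1), so the eigenvalues are 0, 1, 4.
s=0: eigenvector (1, 0, 2).
s=1: eigenvector (2, 1, 0).
s=4: eigenvector (0, 0, 1).
P = [[1, 2, 0], [0, 1, 0], [2, 0, 1]], D = diag(0, 1, 4), P⁻¹ = [[1, -2, 0], [0, 1, 0], [-2, 4, 1]].
Q³ = P·diag(0, 1, 64)·P⁻¹ = [[0, 2, 0], [0, 1, 0], [-128, 256, 64]].
The requested entry is 256.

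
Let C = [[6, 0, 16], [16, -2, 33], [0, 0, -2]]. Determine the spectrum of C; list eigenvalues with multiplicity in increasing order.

Characteristic polynomial: p(t) = t^3 - 2t^2 - 20t - 24 = (t - 6)(t + 2)^2.
Roots (with multiplicity): -2, -2, 6.

-2, -2, 6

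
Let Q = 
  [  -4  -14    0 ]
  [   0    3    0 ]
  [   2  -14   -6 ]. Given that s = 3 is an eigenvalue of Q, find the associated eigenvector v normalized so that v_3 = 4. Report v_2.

Q − 3I = [[-7, -14, 0], [0, 0, 0], [2, -14, -9]].
Solving (Q − 3I)v = 0 gives the eigenspace spanned by (4, -2, 4).
With v_3 = 4, v = (4, -2, 4), so v_2 = -2.

-2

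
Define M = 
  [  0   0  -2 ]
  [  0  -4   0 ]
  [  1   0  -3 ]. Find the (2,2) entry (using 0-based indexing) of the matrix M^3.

Characteristic polynomial: μ^3 + 7μ^2 + 14μ + 8 = (μ + 1)(μ + 2)(μ + 4), so the eigenvalues are -4, -2, -1.
μ=-1: eigenvector (2, 0, 1).
μ=-4: eigenvector (0, 1, 0).
μ=-2: eigenvector (1, 0, 1).
P = [[2, 0, 1], [0, 1, 0], [1, 0, 1]], D = diag(-1, -4, -2), P⁻¹ = [[1, 0, -1], [0, 1, 0], [-1, 0, 2]].
M³ = P·diag(-1, -64, -8)·P⁻¹ = [[6, 0, -14], [0, -64, 0], [7, 0, -15]].
The requested entry is -15.

-15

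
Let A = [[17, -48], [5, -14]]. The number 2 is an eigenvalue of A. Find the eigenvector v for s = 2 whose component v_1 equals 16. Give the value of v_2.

5

A − 2I = [[15, -48], [5, -16]].
Solving (A − 2I)v = 0 gives the eigenspace spanned by (16, 5).
With v_1 = 16, v = (16, 5), so v_2 = 5.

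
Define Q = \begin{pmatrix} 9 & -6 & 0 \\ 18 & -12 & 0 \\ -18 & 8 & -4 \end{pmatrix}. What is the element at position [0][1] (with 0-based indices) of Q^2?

18

Characteristic polynomial: λ^3 + 7λ^2 + 12λ = λ(λ + 3)(λ + 4), so the eigenvalues are -4, -3, 0.
λ=-3: eigenvector (1, 2, -2).
λ=0: eigenvector (-2, -3, 3).
λ=-4: eigenvector (0, 0, 1).
P = [[1, -2, 0], [2, -3, 0], [-2, 3, 1]], D = diag(-3, 0, -4), P⁻¹ = [[-3, 2, 0], [-2, 1, 0], [0, 1, 1]].
Q² = P·diag(9, 0, 16)·P⁻¹ = [[-27, 18, 0], [-54, 36, 0], [54, -20, 16]].
The requested entry is 18.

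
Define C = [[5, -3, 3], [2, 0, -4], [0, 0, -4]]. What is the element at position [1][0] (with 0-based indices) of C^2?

Characteristic polynomial: μ^3 - μ^2 - 14μ + 24 = (μ - 3)(μ - 2)(μ + 4), so the eigenvalues are -4, 2, 3.
μ=3: eigenvector (3, 2, 0).
μ=2: eigenvector (1, 1, 0).
μ=-4: eigenvector (0, 1, 1).
P = [[3, 1, 0], [2, 1, 1], [0, 0, 1]], D = diag(3, 2, -4), P⁻¹ = [[1, -1, 1], [-2, 3, -3], [0, 0, 1]].
C² = P·diag(9, 4, 16)·P⁻¹ = [[19, -15, 15], [10, -6, 22], [0, 0, 16]].
The requested entry is 10.

10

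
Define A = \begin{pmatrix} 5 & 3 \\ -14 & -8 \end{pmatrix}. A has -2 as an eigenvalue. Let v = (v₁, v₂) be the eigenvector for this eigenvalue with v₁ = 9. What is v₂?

A + 2I = [[7, 3], [-14, -6]].
Solving (A + 2I)v = 0 gives the eigenspace spanned by (9, -21).
With v₁ = 9, v = (9, -21), so v₂ = -21.

-21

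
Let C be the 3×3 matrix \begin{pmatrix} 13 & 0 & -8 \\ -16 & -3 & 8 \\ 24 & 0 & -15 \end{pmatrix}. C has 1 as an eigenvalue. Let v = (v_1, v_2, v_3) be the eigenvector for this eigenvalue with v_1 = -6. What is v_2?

C − 1I = [[12, 0, -8], [-16, -4, 8], [24, 0, -16]].
Solving (C − 1I)v = 0 gives the eigenspace spanned by (-6, 6, -9).
With v_1 = -6, v = (-6, 6, -9), so v_2 = 6.

6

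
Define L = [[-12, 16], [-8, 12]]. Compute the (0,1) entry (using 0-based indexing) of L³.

256

Characteristic polynomial: λ^2 - 16 = (λ - 4)(λ + 4), so the eigenvalues are -4, 4.
λ=-4: eigenvector (2, 1).
λ=4: eigenvector (-1, -1).
P = [[2, -1], [1, -1]], D = diag(-4, 4), P⁻¹ = [[1, -1], [1, -2]].
L³ = P·diag(-64, 64)·P⁻¹ = [[-192, 256], [-128, 192]].
The requested entry is 256.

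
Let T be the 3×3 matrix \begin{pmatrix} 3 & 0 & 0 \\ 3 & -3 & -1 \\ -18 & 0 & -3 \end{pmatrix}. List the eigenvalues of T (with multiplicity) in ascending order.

Characteristic polynomial: p(s) = s^3 + 3s^2 - 9s - 27 = (s - 3)(s + 3)^2.
Roots (with multiplicity): -3, -3, 3.

-3, -3, 3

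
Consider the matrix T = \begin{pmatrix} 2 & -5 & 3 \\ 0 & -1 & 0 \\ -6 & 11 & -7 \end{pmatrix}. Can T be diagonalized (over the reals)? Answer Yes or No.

No

Characteristic polynomial: p(λ) = λ^3 + 6λ^2 + 9λ + 4 = (λ + 1)^2(λ + 4).
λ = -1 has algebraic multiplicity 2; rank(T + 1I) = 2, so geometric multiplicity = 1.
Geometric multiplicity < algebraic multiplicity, so T is not diagonalizable.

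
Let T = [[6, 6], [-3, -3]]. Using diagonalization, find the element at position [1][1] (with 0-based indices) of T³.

-27

Characteristic polynomial: s^2 - 3s = s(s - 3), so the eigenvalues are 0, 3.
s=0: eigenvector (-1, 1).
s=3: eigenvector (-2, 1).
P = [[-1, -2], [1, 1]], D = diag(0, 3), P⁻¹ = [[1, 2], [-1, -1]].
T³ = P·diag(0, 27)·P⁻¹ = [[54, 54], [-27, -27]].
The requested entry is -27.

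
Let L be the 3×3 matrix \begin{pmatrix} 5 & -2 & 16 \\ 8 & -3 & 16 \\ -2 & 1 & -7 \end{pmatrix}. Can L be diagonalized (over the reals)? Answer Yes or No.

No

Characteristic polynomial: p(μ) = μ^3 + 5μ^2 + 3μ - 9 = (μ - 1)(μ + 3)^2.
μ = -3 has algebraic multiplicity 2; rank(L + 3I) = 2, so geometric multiplicity = 1.
Geometric multiplicity < algebraic multiplicity, so L is not diagonalizable.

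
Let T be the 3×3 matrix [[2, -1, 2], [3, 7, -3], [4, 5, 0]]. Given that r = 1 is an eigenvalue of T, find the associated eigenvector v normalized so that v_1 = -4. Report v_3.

4

T − 1I = [[1, -1, 2], [3, 6, -3], [4, 5, -1]].
Solving (T − 1I)v = 0 gives the eigenspace spanned by (-4, 4, 4).
With v_1 = -4, v = (-4, 4, 4), so v_3 = 4.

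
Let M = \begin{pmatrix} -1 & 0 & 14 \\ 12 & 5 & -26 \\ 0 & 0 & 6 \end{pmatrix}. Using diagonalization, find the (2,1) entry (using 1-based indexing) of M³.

252

Characteristic polynomial: λ^3 - 10λ^2 + 19λ + 30 = (λ - 6)(λ - 5)(λ + 1), so the eigenvalues are -1, 5, 6.
λ=-1: eigenvector (1, -2, 0).
λ=5: eigenvector (0, 1, 0).
λ=6: eigenvector (2, -2, 1).
P = [[1, 0, 2], [-2, 1, -2], [0, 0, 1]], D = diag(-1, 5, 6), P⁻¹ = [[1, 0, -2], [2, 1, -2], [0, 0, 1]].
M³ = P·diag(-1, 125, 216)·P⁻¹ = [[-1, 0, 434], [252, 125, -686], [0, 0, 216]].
The requested entry is 252.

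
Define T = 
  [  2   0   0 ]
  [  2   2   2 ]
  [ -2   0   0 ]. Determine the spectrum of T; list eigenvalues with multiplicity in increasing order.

0, 2, 2

Characteristic polynomial: p(r) = r^3 - 4r^2 + 4r = r(r - 2)^2.
Roots (with multiplicity): 0, 2, 2.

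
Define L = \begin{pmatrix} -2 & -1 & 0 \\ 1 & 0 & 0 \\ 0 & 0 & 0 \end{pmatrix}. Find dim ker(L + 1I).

1

L + 1I = [[-1, -1, 0], [1, 1, 0], [0, 0, 1]].
This matrix has rank 2, so its null space has dimension 3 − 2 = 1.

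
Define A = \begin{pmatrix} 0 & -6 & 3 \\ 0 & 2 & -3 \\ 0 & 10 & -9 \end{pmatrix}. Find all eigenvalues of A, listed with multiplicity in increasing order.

-4, -3, 0

Characteristic polynomial: p(t) = t^3 + 7t^2 + 12t = t(t + 3)(t + 4).
Roots (with multiplicity): -4, -3, 0.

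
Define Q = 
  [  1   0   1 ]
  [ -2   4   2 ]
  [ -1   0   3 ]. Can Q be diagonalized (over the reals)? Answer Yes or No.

Characteristic polynomial: p(s) = s^3 - 8s^2 + 20s - 16 = (s - 4)(s - 2)^2.
s = 2 has algebraic multiplicity 2; rank(Q − 2I) = 2, so geometric multiplicity = 1.
Geometric multiplicity < algebraic multiplicity, so Q is not diagonalizable.

No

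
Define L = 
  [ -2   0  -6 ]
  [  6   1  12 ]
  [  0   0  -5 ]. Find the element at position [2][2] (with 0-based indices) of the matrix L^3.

Characteristic polynomial: s^3 + 6s^2 + 3s - 10 = (s - 1)(s + 2)(s + 5), so the eigenvalues are -5, -2, 1.
s=-2: eigenvector (1, -2, 0).
s=1: eigenvector (0, 1, 0).
s=-5: eigenvector (2, -4, 1).
P = [[1, 0, 2], [-2, 1, -4], [0, 0, 1]], D = diag(-2, 1, -5), P⁻¹ = [[1, 0, -2], [2, 1, 0], [0, 0, 1]].
L³ = P·diag(-8, 1, -125)·P⁻¹ = [[-8, 0, -234], [18, 1, 468], [0, 0, -125]].
The requested entry is -125.

-125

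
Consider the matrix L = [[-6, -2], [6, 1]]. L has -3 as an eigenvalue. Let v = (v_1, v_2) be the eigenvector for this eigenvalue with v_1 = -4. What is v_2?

6

L + 3I = [[-3, -2], [6, 4]].
Solving (L + 3I)v = 0 gives the eigenspace spanned by (-4, 6).
With v_1 = -4, v = (-4, 6), so v_2 = 6.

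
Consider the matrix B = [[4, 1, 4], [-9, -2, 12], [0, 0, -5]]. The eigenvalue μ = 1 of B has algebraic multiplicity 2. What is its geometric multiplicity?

B − 1I = [[3, 1, 4], [-9, -3, 12], [0, 0, -6]].
This matrix has rank 2, so its null space has dimension 3 − 2 = 1.

1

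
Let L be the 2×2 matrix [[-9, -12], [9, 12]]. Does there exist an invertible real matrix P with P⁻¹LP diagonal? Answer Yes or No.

Characteristic polynomial: p(r) = r^2 - 3r = r(r - 3).
All 2 eigenvalues are distinct, so L is diagonalizable.

Yes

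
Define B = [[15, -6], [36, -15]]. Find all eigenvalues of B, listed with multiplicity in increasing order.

-3, 3

Characteristic polynomial: p(λ) = λ^2 - 9 = (λ - 3)(λ + 3).
Roots (with multiplicity): -3, 3.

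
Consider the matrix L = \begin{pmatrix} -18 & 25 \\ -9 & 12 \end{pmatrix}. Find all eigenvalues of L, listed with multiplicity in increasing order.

-3, -3

Characteristic polynomial: p(λ) = λ^2 + 6λ + 9 = (λ + 3)^2.
Roots (with multiplicity): -3, -3.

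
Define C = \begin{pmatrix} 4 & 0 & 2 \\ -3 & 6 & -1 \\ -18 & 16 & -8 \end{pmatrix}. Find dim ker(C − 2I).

C − 2I = [[2, 0, 2], [-3, 4, -1], [-18, 16, -10]].
This matrix has rank 2, so its null space has dimension 3 − 2 = 1.

1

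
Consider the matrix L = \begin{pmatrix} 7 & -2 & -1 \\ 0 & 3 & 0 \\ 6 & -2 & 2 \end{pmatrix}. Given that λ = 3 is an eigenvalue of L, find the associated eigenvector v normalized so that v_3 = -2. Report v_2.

1

L − 3I = [[4, -2, -1], [0, 0, 0], [6, -2, -1]].
Solving (L − 3I)v = 0 gives the eigenspace spanned by (0, 1, -2).
With v_3 = -2, v = (0, 1, -2), so v_2 = 1.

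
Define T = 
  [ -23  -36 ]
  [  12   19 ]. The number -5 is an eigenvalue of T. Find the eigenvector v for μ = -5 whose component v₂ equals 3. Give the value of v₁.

-6

T + 5I = [[-18, -36], [12, 24]].
Solving (T + 5I)v = 0 gives the eigenspace spanned by (-6, 3).
With v₂ = 3, v = (-6, 3), so v₁ = -6.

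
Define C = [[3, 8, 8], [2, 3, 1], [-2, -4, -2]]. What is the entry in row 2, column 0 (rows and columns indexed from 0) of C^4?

-130

Characteristic polynomial: μ^3 - 4μ^2 + μ + 6 = (μ - 3)(μ - 2)(μ + 1), so the eigenvalues are -1, 2, 3.
μ=-1: eigenvector (-2, 1, 0).
μ=3: eigenvector (1, 2, -2).
μ=2: eigenvector (0, -1, 1).
P = [[-2, 1, 0], [1, 2, -1], [0, -2, 1]], D = diag(-1, 3, 2), P⁻¹ = [[0, 1, 1], [1, 2, 2], [2, 4, 5]].
C⁴ = P·diag(1, 81, 16)·P⁻¹ = [[81, 160, 160], [130, 261, 245], [-130, -260, -244]].
The requested entry is -130.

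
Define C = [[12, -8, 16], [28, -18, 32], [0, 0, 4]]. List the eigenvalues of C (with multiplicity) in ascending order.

-4, -2, 4

Characteristic polynomial: p(λ) = λ^3 + 2λ^2 - 16λ - 32 = (λ - 4)(λ + 2)(λ + 4).
Roots (with multiplicity): -4, -2, 4.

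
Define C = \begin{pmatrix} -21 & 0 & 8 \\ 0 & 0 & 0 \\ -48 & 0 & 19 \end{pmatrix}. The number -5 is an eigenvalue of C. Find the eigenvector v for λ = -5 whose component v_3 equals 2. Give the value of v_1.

C + 5I = [[-16, 0, 8], [0, 5, 0], [-48, 0, 24]].
Solving (C + 5I)v = 0 gives the eigenspace spanned by (1, 0, 2).
With v_3 = 2, v = (1, 0, 2), so v_1 = 1.

1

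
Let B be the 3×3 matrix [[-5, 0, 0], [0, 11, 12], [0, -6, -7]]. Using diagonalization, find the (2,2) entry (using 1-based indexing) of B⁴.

1249

Characteristic polynomial: s^3 + s^2 - 25s - 25 = (s - 5)(s + 1)(s + 5), so the eigenvalues are -5, -1, 5.
s=-5: eigenvector (1, 0, 0).
s=-1: eigenvector (0, -1, 1).
s=5: eigenvector (0, -2, 1).
P = [[1, 0, 0], [0, -1, -2], [0, 1, 1]], D = diag(-5, -1, 5), P⁻¹ = [[1, 0, 0], [0, 1, 2], [0, -1, -1]].
B⁴ = P·diag(625, 1, 625)·P⁻¹ = [[625, 0, 0], [0, 1249, 1248], [0, -624, -623]].
The requested entry is 1249.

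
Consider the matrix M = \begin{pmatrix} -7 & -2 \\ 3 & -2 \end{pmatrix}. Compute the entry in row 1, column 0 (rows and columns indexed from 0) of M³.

183

Characteristic polynomial: t^2 + 9t + 20 = (t + 4)(t + 5), so the eigenvalues are -5, -4.
t=-4: eigenvector (-2, 3).
t=-5: eigenvector (1, -1).
P = [[-2, 1], [3, -1]], D = diag(-4, -5), P⁻¹ = [[1, 1], [3, 2]].
M³ = P·diag(-64, -125)·P⁻¹ = [[-247, -122], [183, 58]].
The requested entry is 183.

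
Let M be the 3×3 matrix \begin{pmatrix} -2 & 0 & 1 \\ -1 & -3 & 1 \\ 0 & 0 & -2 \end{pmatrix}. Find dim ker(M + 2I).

M + 2I = [[0, 0, 1], [-1, -1, 1], [0, 0, 0]].
This matrix has rank 2, so its null space has dimension 3 − 2 = 1.

1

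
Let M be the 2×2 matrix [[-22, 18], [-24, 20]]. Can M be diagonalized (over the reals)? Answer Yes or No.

Yes

Characteristic polynomial: p(s) = s^2 + 2s - 8 = (s - 2)(s + 4).
All 2 eigenvalues are distinct, so M is diagonalizable.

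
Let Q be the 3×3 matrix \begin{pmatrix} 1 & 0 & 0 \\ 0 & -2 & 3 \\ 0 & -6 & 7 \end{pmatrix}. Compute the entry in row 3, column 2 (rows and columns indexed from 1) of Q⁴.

-510

Characteristic polynomial: μ^3 - 6μ^2 + 9μ - 4 = (μ - 4)(μ - 1)^2, so the eigenvalues are 1, 1, 4.
μ=4: eigenvector (0, -1, -2).
μ=1: eigenvector (1, 0, 0).
μ=1: eigenvector (0, 1, 1).
P = [[0, 1, 0], [-1, 0, 1], [-2, 0, 1]], D = diag(4, 1, 1), P⁻¹ = [[0, 1, -1], [1, 0, 0], [0, 2, -1]].
Q⁴ = P·diag(256, 1, 1)·P⁻¹ = [[1, 0, 0], [0, -254, 255], [0, -510, 511]].
The requested entry is -510.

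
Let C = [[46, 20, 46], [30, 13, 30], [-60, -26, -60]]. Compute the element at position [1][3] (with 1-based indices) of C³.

136

Characteristic polynomial: s^3 + s^2 - 2s = s(s - 1)(s + 2), so the eigenvalues are -2, 0, 1.
s=1: eigenvector (8, 5, -10).
s=-2: eigenvector (-3, -2, 4).
s=0: eigenvector (-1, 0, 1).
P = [[8, -3, -1], [5, -2, 0], [-10, 4, 1]], D = diag(1, -2, 0), P⁻¹ = [[2, 1, 2], [5, 2, 5], [0, 2, 1]].
C³ = P·diag(1, -8, 0)·P⁻¹ = [[136, 56, 136], [90, 37, 90], [-180, -74, -180]].
The requested entry is 136.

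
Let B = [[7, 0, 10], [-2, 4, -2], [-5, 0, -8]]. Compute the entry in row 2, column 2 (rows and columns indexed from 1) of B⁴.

Characteristic polynomial: λ^3 - 3λ^2 - 10λ + 24 = (λ - 4)(λ - 2)(λ + 3), so the eigenvalues are -3, 2, 4.
λ=2: eigenvector (2, 1, -1).
λ=4: eigenvector (0, 1, 0).
λ=-3: eigenvector (1, 0, -1).
P = [[2, 0, 1], [1, 1, 0], [-1, 0, -1]], D = diag(2, 4, -3), P⁻¹ = [[1, 0, 1], [-1, 1, -1], [-1, 0, -2]].
B⁴ = P·diag(16, 256, 81)·P⁻¹ = [[-49, 0, -130], [-240, 256, -240], [65, 0, 146]].
The requested entry is 256.

256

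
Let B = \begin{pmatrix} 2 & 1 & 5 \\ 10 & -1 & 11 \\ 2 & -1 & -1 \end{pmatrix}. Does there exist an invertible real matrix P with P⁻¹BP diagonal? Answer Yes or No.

Characteristic polynomial: p(μ) = μ^3 - 12μ - 16 = (μ - 4)(μ + 2)^2.
μ = -2 has algebraic multiplicity 2; rank(B + 2I) = 2, so geometric multiplicity = 1.
Geometric multiplicity < algebraic multiplicity, so B is not diagonalizable.

No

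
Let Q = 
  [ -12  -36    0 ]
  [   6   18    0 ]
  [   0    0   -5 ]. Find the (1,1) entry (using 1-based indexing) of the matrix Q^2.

Characteristic polynomial: t^3 - t^2 - 30t = t(t - 6)(t + 5), so the eigenvalues are -5, 0, 6.
t=6: eigenvector (-2, 1, 0).
t=0: eigenvector (3, -1, 0).
t=-5: eigenvector (0, 0, 1).
P = [[-2, 3, 0], [1, -1, 0], [0, 0, 1]], D = diag(6, 0, -5), P⁻¹ = [[1, 3, 0], [1, 2, 0], [0, 0, 1]].
Q² = P·diag(36, 0, 25)·P⁻¹ = [[-72, -216, 0], [36, 108, 0], [0, 0, 25]].
The requested entry is -72.

-72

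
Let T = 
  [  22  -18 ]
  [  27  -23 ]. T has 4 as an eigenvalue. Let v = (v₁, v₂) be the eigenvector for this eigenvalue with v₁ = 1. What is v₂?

T − 4I = [[18, -18], [27, -27]].
Solving (T − 4I)v = 0 gives the eigenspace spanned by (1, 1).
With v₁ = 1, v = (1, 1), so v₂ = 1.

1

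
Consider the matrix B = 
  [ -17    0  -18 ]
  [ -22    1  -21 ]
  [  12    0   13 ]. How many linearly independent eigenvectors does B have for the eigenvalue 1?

1

B − 1I = [[-18, 0, -18], [-22, 0, -21], [12, 0, 12]].
This matrix has rank 2, so its null space has dimension 3 − 2 = 1.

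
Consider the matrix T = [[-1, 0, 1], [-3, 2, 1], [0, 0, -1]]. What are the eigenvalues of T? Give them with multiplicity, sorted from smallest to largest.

Characteristic polynomial: p(μ) = μ^3 - 3μ - 2 = (μ - 2)(μ + 1)^2.
Roots (with multiplicity): -1, -1, 2.

-1, -1, 2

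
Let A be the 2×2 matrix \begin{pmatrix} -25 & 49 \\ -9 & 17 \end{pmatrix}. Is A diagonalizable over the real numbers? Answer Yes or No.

Characteristic polynomial: p(s) = s^2 + 8s + 16 = (s + 4)^2.
s = -4 has algebraic multiplicity 2; rank(A + 4I) = 1, so geometric multiplicity = 1.
Geometric multiplicity < algebraic multiplicity, so A is not diagonalizable.

No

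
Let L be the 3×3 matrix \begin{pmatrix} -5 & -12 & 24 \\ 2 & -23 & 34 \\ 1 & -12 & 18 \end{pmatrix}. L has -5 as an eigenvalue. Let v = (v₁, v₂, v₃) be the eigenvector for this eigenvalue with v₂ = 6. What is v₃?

L + 5I = [[0, -12, 24], [2, -18, 34], [1, -12, 23]].
Solving (L + 5I)v = 0 gives the eigenspace spanned by (3, 6, 3).
With v₂ = 6, v = (3, 6, 3), so v₃ = 3.

3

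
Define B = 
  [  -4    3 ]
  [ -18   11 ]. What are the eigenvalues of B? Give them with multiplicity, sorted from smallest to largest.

Characteristic polynomial: p(r) = r^2 - 7r + 10 = (r - 5)(r - 2).
Roots (with multiplicity): 2, 5.

2, 5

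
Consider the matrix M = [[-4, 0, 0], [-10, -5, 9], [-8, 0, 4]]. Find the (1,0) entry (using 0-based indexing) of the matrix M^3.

-250

Characteristic polynomial: λ^3 + 5λ^2 - 16λ - 80 = (λ - 4)(λ + 4)(λ + 5), so the eigenvalues are -5, -4, 4.
λ=-4: eigenvector (1, -1, 1).
λ=4: eigenvector (0, 1, 1).
λ=-5: eigenvector (0, 1, 0).
P = [[1, 0, 0], [-1, 1, 1], [1, 1, 0]], D = diag(-4, 4, -5), P⁻¹ = [[1, 0, 0], [-1, 0, 1], [2, 1, -1]].
M³ = P·diag(-64, 64, -125)·P⁻¹ = [[-64, 0, 0], [-250, -125, 189], [-128, 0, 64]].
The requested entry is -250.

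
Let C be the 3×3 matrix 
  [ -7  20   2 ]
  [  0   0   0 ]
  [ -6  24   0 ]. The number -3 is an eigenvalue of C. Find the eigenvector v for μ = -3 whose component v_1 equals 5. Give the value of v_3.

C + 3I = [[-4, 20, 2], [0, 3, 0], [-6, 24, 3]].
Solving (C + 3I)v = 0 gives the eigenspace spanned by (5, 0, 10).
With v_1 = 5, v = (5, 0, 10), so v_3 = 10.

10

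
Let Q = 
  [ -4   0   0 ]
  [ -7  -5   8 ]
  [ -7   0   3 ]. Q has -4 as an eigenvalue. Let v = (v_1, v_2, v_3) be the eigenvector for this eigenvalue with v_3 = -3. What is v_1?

-3

Q + 4I = [[0, 0, 0], [-7, -1, 8], [-7, 0, 7]].
Solving (Q + 4I)v = 0 gives the eigenspace spanned by (-3, -3, -3).
With v_3 = -3, v = (-3, -3, -3), so v_1 = -3.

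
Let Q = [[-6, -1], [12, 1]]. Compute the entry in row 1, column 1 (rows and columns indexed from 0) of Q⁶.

-1931

Characteristic polynomial: μ^2 + 5μ + 6 = (μ + 2)(μ + 3), so the eigenvalues are -3, -2.
μ=-2: eigenvector (-1, 4).
μ=-3: eigenvector (1, -3).
P = [[-1, 1], [4, -3]], D = diag(-2, -3), P⁻¹ = [[3, 1], [4, 1]].
Q⁶ = P·diag(64, 729)·P⁻¹ = [[2724, 665], [-7980, -1931]].
The requested entry is -1931.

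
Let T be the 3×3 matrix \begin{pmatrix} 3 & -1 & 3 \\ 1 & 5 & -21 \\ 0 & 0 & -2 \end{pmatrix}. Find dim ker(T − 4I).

T − 4I = [[-1, -1, 3], [1, 1, -21], [0, 0, -6]].
This matrix has rank 2, so its null space has dimension 3 − 2 = 1.

1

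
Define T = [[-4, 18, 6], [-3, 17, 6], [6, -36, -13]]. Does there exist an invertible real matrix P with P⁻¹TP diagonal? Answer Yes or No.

Yes

Characteristic polynomial: p(μ) = μ^3 - 3μ - 2 = (μ - 2)(μ + 1)^2.
μ = -1 has algebraic multiplicity 2; rank(T + 1I) = 1, so geometric multiplicity = 2.
Every eigenvalue has geometric = algebraic multiplicity, so T is diagonalizable.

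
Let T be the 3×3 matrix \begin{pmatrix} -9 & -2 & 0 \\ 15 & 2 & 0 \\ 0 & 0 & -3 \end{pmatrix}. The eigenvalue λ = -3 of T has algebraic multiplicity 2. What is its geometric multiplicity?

T + 3I = [[-6, -2, 0], [15, 5, 0], [0, 0, 0]].
This matrix has rank 1, so its null space has dimension 3 − 1 = 2.

2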